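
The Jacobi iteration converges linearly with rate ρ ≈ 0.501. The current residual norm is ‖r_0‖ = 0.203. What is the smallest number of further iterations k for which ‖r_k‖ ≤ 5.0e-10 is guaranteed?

29

After k steps, ‖r_k‖ ≈ 0.203·0.501^k.
Need 0.501^k ≤ 5.0e-10/0.203 = 2.46305e-09.
k ≥ ln(2.46305e-09)/ln(0.501) = -19.8219/-0.69115 = 28.680.
Smallest integer k = 29.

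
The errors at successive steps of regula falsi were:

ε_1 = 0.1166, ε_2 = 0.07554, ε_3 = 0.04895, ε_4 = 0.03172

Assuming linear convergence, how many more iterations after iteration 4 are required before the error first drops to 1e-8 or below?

35

Rate ρ ≈ ε_4/ε_3 = 0.03172/0.04895 = 0.6480.
After j more steps, ε_{4+j} ≈ 0.03172·ρ^j; need ρ^j ≤ 1e-8/0.03172 = 3.15259e-07.
j ≥ ln(3.15259e-07)/ln(0.6480) = -14.9699/-0.43386 = 34.504.
So 35 more iterations are needed.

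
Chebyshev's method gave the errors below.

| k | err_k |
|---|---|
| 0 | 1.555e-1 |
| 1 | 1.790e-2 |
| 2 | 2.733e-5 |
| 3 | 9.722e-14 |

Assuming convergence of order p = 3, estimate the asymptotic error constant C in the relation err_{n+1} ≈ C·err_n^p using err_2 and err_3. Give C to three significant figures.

4.76

C ≈ err_3 / err_2^3
  = 9.722e-14 / (2.733e-5)^3
  = 9.722e-14 / 2.04136e-14 ≈ 4.7625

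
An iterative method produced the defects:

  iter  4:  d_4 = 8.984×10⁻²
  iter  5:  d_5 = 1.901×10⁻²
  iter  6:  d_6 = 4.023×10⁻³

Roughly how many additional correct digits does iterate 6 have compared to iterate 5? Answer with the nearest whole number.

Digits gained ≈ log₁₀(d_5/d_6) = log₁₀(1.901×10⁻²/4.023×10⁻³) = log₁₀(4.72533) ≈ 0.674.

1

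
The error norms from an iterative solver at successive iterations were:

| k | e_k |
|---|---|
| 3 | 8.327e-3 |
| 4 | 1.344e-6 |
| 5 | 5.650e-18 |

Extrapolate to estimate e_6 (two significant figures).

4.2e-52

First estimate the order: p ≈ ln(e_5/e_4) / ln(e_4/e_3) = ln(5.650e-18/1.344e-6)/ln(1.344e-6/8.327e-3) = ln(4.20387e-12)/ln(0.000161403) ≈ 3.0000.
Then e_6 ≈ e_5·(e_5/e_4)^p = 5.650e-18·(4.20387e-12)^3.0000 = 5.650e-18·7.4293e-35 ≈ 4.198e-52.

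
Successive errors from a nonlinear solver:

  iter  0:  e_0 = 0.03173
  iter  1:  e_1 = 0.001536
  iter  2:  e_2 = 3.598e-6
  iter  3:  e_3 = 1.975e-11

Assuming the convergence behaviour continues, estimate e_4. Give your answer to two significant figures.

First estimate the order: p ≈ ln(e_3/e_2) / ln(e_2/e_1) = ln(1.975e-11/3.598e-6)/ln(3.598e-6/0.001536) = ln(5.48916e-06)/ln(0.00234245) ≈ 1.9999.
Then e_4 ≈ e_3·(e_3/e_2)^p = 1.975e-11·(5.48916e-06)^1.9999 = 1.975e-11·3.01674e-11 ≈ 5.958e-22.

6.0e-22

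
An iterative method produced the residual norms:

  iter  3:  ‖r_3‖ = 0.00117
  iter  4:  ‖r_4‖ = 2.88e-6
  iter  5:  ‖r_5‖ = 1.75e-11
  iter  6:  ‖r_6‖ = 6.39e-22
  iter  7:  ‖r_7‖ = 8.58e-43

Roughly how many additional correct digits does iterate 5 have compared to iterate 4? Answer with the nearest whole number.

Digits gained ≈ log₁₀(‖r_4‖/‖r_5‖) = log₁₀(2.88e-6/1.75e-11) = log₁₀(164571) ≈ 5.216.

5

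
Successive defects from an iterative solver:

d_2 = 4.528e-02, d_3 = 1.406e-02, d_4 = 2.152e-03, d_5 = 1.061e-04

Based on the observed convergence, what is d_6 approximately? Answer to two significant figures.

8.5e-7

First estimate the order: p ≈ ln(d_5/d_4) / ln(d_4/d_3) = ln(1.061e-04/2.152e-03)/ln(2.152e-03/1.406e-02) = ln(0.049303)/ln(0.153058) ≈ 1.6036.
Then d_6 ≈ d_5·(d_5/d_4)^p = 1.061e-04·(0.049303)^1.6036 = 1.061e-04·0.00801478 ≈ 8.504e-07.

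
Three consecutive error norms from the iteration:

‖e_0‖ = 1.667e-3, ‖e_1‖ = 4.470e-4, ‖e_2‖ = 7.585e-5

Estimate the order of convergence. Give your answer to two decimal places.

1.35

p ≈ ln(‖e_2‖/‖e_1‖) / ln(‖e_1‖/‖e_0‖)
  = ln(7.585e-5/4.470e-4) / ln(4.470e-4/1.667e-3)
  = ln(0.169687) / ln(0.268146)
  = -1.77380 / -1.31622 ≈ 1.34765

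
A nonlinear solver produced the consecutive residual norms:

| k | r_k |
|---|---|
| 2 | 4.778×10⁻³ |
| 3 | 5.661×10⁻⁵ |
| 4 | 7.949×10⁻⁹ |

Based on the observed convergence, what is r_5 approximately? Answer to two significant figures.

First estimate the order: p ≈ ln(r_4/r_3) / ln(r_3/r_2) = ln(7.949×10⁻⁹/5.661×10⁻⁵)/ln(5.661×10⁻⁵/4.778×10⁻³) = ln(0.000140417)/ln(0.0118481) ≈ 1.9999.
Then r_5 ≈ r_4·(r_4/r_3)^p = 7.949×10⁻⁹·(0.000140417)^1.9999 = 7.949×10⁻⁹·1.97344e-08 ≈ 1.569e-16.

1.6e-16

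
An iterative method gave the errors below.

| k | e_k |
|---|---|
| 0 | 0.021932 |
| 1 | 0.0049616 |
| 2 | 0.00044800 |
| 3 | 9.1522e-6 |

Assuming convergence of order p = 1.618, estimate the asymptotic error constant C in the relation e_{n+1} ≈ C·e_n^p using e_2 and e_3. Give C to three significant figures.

2.40

C ≈ e_3 / e_2^1.618
  = 9.1522e-6 / (0.00044800)^1.618
  = 9.1522e-6 / 3.8174e-06 ≈ 2.3975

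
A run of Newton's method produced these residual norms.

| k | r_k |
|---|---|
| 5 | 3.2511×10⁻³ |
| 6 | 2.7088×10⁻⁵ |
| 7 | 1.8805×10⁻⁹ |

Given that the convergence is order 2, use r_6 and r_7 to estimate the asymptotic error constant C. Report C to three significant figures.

C ≈ r_7 / r_6^2
  = 1.8805×10⁻⁹ / (2.7088×10⁻⁵)^2
  = 1.8805×10⁻⁹ / 7.3376e-10 ≈ 2.5628

2.56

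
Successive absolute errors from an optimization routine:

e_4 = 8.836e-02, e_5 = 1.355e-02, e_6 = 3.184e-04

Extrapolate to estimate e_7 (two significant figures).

1.8e-7

First estimate the order: p ≈ ln(e_6/e_5) / ln(e_5/e_4) = ln(3.184e-04/1.355e-02)/ln(1.355e-02/8.836e-02) = ln(0.0234982)/ln(0.15335) ≈ 2.0004.
Then e_7 ≈ e_6·(e_6/e_5)^p = 3.184e-04·(0.0234982)^2.0004 = 3.184e-04·0.000551338 ≈ 1.755e-07.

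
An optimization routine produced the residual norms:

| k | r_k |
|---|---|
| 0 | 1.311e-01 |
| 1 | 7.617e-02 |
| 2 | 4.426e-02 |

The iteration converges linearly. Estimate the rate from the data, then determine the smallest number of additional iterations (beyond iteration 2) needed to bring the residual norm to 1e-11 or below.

41

Rate ρ ≈ r_2/r_1 = 4.426e-02/7.617e-02 = 0.5811.
After j more steps, r_{2+j} ≈ 4.426e-02·ρ^j; need ρ^j ≤ 1e-11/4.426e-02 = 2.25938e-10.
j ≥ ln(2.25938e-10)/ln(0.5811) = -22.2108/-0.54283 = 40.917.
So 41 more iterations are needed.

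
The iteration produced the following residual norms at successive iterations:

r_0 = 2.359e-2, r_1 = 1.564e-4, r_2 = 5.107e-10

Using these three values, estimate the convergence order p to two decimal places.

2.52

p ≈ ln(r_2/r_1) / ln(r_1/r_0)
  = ln(5.107e-10/1.564e-4) / ln(1.564e-4/2.359e-2)
  = ln(3.26535e-06) / ln(0.00662993)
  = -12.63214 / -5.01616 ≈ 2.51829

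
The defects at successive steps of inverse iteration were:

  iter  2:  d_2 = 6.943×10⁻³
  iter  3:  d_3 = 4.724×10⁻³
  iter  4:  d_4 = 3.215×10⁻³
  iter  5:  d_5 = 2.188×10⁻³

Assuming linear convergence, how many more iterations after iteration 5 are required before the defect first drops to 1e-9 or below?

Rate ρ ≈ d_5/d_4 = 2.188×10⁻³/3.215×10⁻³ = 0.6806.
After j more steps, d_{5+j} ≈ 2.188×10⁻³·ρ^j; need ρ^j ≤ 1e-9/2.188×10⁻³ = 4.57038e-07.
j ≥ ln(4.57038e-07)/ln(0.6806) = -14.5985/-0.38478 = 37.940.
So 38 more iterations are needed.

38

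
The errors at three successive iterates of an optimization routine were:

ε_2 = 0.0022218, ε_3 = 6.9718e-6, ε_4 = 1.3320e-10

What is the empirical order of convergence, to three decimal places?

1.885

p ≈ ln(ε_4/ε_3) / ln(ε_3/ε_2)
  = ln(1.3320e-10/6.9718e-6) / ln(6.9718e-6/0.0022218)
  = ln(1.91055e-05) / ln(0.00313791)
  = -10.865534 / -5.764198 ≈ 1.885004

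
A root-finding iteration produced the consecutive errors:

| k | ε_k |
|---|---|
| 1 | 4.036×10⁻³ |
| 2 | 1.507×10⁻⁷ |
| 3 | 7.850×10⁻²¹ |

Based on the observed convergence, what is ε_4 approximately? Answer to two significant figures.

1.1e-60

First estimate the order: p ≈ ln(ε_3/ε_2) / ln(ε_2/ε_1) = ln(7.850×10⁻²¹/1.507×10⁻⁷)/ln(1.507×10⁻⁷/4.036×10⁻³) = ln(5.20902e-14)/ln(3.73389e-05) ≈ 2.9999.
Then ε_4 ≈ ε_3·(ε_3/ε_2)^p = 7.850×10⁻²¹·(5.20902e-14)^2.9999 = 7.850×10⁻²¹·1.41774e-40 ≈ 1.113e-60.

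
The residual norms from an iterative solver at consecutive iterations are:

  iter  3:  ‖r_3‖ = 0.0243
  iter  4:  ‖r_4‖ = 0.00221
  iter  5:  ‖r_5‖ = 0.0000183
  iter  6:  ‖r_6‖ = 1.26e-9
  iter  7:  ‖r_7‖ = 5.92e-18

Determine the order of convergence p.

2

Consecutive ratios: ‖r_7‖/‖r_6‖ = 5.92e-18/1.26e-9 = 4.69841e-09, ‖r_6‖/‖r_5‖ = 1.26e-9/0.0000183 = 6.88525e-05.
p ≈ ln(4.69841e-09)/ln(6.88525e-05) = -19.1760/-9.5835 ≈ 2.00.
So the convergence is quadratic (order 2).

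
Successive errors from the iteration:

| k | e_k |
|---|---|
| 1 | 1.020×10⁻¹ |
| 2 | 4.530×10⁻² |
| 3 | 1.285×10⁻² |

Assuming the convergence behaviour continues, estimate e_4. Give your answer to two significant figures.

1.8e-3

First estimate the order: p ≈ ln(e_3/e_2) / ln(e_2/e_1) = ln(1.285×10⁻²/4.530×10⁻²)/ln(4.530×10⁻²/1.020×10⁻¹) = ln(0.283664)/ln(0.444118) ≈ 1.5523.
Then e_4 ≈ e_3·(e_3/e_2)^p = 1.285×10⁻²·(0.283664)^1.5523 = 1.285×10⁻²·0.141445 ≈ 0.001818.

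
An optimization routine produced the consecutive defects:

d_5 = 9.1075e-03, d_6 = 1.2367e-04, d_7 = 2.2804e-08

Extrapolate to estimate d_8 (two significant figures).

7.8e-16

First estimate the order: p ≈ ln(d_7/d_6) / ln(d_6/d_5) = ln(2.2804e-08/1.2367e-04)/ln(1.2367e-04/9.1075e-03) = ln(0.000184394)/ln(0.0135789) ≈ 2.0000.
Then d_8 ≈ d_7·(d_7/d_6)^p = 2.2804e-08·(0.000184394)^2.0000 = 2.2804e-08·3.40011e-08 ≈ 7.754e-16.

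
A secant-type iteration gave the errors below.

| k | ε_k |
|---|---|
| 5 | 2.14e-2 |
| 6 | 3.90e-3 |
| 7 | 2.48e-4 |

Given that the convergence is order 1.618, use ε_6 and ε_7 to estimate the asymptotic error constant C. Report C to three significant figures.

C ≈ ε_7 / ε_6^1.618
  = 2.48e-4 / (3.90e-3)^1.618
  = 2.48e-4 / 0.000126573 ≈ 1.9593

1.96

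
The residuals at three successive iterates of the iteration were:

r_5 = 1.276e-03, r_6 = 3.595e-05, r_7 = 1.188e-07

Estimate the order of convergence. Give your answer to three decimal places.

p ≈ ln(r_7/r_6) / ln(r_6/r_5)
  = ln(1.188e-07/3.595e-05) / ln(3.595e-05/1.276e-03)
  = ln(0.00330459) / ln(0.028174)
  = -5.712443 / -3.569356 ≈ 1.600413

1.600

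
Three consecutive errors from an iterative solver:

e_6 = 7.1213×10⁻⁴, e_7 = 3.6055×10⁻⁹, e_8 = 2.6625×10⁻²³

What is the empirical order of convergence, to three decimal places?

p ≈ ln(e_8/e_7) / ln(e_7/e_6)
  = ln(2.6625×10⁻²³/3.6055×10⁻⁹) / ln(3.6055×10⁻⁹/7.1213×10⁻⁴)
  = ln(7.38455e-15) / ln(5.06298e-06)
  = -32.539386 / -12.193555 ≈ 2.668573

2.669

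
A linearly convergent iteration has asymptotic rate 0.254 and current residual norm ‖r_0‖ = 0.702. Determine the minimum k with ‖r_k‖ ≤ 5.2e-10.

16

After k steps, ‖r_k‖ ≈ 0.702·0.254^k.
Need 0.254^k ≤ 5.2e-10/0.702 = 7.40741e-10.
k ≥ ln(7.40741e-10)/ln(0.254) = -21.0234/-1.37042 = 15.341.
Smallest integer k = 16.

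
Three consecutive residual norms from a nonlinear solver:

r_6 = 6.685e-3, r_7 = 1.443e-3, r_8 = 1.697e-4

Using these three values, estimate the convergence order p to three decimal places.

p ≈ ln(r_8/r_7) / ln(r_7/r_6)
  = ln(1.697e-4/1.443e-3) / ln(1.443e-3/6.685e-3)
  = ln(0.117602) / ln(0.215856)
  = -2.140449 / -1.533144 ≈ 1.396117

1.396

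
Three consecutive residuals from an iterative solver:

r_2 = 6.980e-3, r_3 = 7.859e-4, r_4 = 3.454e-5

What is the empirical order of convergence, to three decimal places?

p ≈ ln(r_4/r_3) / ln(r_3/r_2)
  = ln(3.454e-5/7.859e-4) / ln(7.859e-4/6.980e-3)
  = ln(0.0439496) / ln(0.112593)
  = -3.124712 / -2.183976 ≈ 1.430745

1.431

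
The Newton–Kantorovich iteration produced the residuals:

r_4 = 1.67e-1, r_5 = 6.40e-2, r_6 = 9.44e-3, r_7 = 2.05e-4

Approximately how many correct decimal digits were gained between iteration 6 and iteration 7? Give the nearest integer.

2

Digits gained ≈ log₁₀(r_6/r_7) = log₁₀(9.44e-3/2.05e-4) = log₁₀(46.0488) ≈ 1.663.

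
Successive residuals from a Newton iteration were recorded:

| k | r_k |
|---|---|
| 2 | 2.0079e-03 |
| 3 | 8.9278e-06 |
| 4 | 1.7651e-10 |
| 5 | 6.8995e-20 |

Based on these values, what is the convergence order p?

2

Consecutive ratios: r_5/r_4 = 6.8995e-20/1.7651e-10 = 3.90884e-10, r_4/r_3 = 1.7651e-10/8.9278e-06 = 1.97708e-05.
p ≈ ln(3.90884e-10)/ln(1.97708e-05) = -21.6626/-10.8313 ≈ 2.00.
So the convergence is quadratic (order 2).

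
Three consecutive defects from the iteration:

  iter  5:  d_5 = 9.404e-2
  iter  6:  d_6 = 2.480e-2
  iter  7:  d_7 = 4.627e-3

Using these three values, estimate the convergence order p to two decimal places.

p ≈ ln(d_7/d_6) / ln(d_6/d_5)
  = ln(4.627e-3/2.480e-2) / ln(2.480e-2/9.404e-2)
  = ln(0.186573) / ln(0.263718)
  = -1.67893 / -1.33287 ≈ 1.25964

1.26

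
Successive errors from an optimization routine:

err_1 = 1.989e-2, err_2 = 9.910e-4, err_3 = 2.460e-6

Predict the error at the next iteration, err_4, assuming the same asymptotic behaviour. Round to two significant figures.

1.5e-11

First estimate the order: p ≈ ln(err_3/err_2) / ln(err_2/err_1) = ln(2.460e-6/9.910e-4)/ln(9.910e-4/1.989e-2) = ln(0.00248234)/ln(0.049824) ≈ 2.0000.
Then err_4 ≈ err_3·(err_3/err_2)^p = 2.460e-6·(0.00248234)^2.0000 = 2.460e-6·6.16201e-06 ≈ 1.516e-11.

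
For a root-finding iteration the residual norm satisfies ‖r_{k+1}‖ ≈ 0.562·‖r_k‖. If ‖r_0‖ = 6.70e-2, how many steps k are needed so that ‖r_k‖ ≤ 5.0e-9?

After k steps, ‖r_k‖ ≈ 6.70e-2·0.562^k.
Need 0.562^k ≤ 5.0e-9/6.70e-2 = 7.46269e-08.
k ≥ ln(7.46269e-08)/ln(0.562) = -16.4108/-0.57625 = 28.479.
Smallest integer k = 29.

29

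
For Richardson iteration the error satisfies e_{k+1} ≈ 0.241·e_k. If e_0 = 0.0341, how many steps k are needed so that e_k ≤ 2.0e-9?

12

After k steps, e_k ≈ 0.0341·0.241^k.
Need 0.241^k ≤ 2.0e-9/0.0341 = 5.8651e-08.
k ≥ ln(5.8651e-08)/ln(0.241) = -16.6517/-1.42296 = 11.702.
Smallest integer k = 12.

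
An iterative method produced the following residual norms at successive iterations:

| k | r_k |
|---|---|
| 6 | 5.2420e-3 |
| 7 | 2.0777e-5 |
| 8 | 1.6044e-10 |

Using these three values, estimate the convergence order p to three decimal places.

2.128

p ≈ ln(r_8/r_7) / ln(r_7/r_6)
  = ln(1.6044e-10/2.0777e-5) / ln(2.0777e-5/5.2420e-3)
  = ln(7.722e-06) / ln(0.00396356)
  = -11.771437 / -5.530613 ≈ 2.128415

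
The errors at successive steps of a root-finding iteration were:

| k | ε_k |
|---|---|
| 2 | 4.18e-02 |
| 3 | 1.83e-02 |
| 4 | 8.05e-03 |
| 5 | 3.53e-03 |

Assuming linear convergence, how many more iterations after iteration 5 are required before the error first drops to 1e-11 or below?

24

Rate ρ ≈ ε_5/ε_4 = 3.53e-03/8.05e-03 = 0.4385.
After j more steps, ε_{5+j} ≈ 3.53e-03·ρ^j; need ρ^j ≤ 1e-11/3.53e-03 = 2.83286e-09.
j ≥ ln(2.83286e-09)/ln(0.4385) = -19.6820/-0.82440 = 23.874.
So 24 more iterations are needed.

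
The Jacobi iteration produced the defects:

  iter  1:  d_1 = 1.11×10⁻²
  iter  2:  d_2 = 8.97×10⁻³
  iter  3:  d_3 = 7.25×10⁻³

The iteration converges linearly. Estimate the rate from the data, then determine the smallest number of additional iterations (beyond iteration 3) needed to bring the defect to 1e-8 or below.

Rate ρ ≈ d_3/d_2 = 7.25×10⁻³/8.97×10⁻³ = 0.8082.
After j more steps, d_{3+j} ≈ 7.25×10⁻³·ρ^j; need ρ^j ≤ 1e-8/7.25×10⁻³ = 1.37931e-06.
j ≥ ln(1.37931e-06)/ln(0.8082) = -13.4939/-0.21295 = 63.367.
So 64 more iterations are needed.

64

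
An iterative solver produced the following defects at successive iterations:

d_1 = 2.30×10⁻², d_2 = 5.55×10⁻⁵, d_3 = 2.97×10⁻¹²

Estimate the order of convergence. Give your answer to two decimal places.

2.78

p ≈ ln(d_3/d_2) / ln(d_2/d_1)
  = ln(2.97×10⁻¹²/5.55×10⁻⁵) / ln(5.55×10⁻⁵/2.30×10⁻²)
  = ln(5.35135e-08) / ln(0.00241304)
  = -16.74333 / -6.02687 ≈ 2.77811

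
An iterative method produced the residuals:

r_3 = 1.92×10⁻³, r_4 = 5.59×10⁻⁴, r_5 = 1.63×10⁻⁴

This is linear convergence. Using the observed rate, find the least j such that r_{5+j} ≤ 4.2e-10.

11

Rate ρ ≈ r_5/r_4 = 1.63×10⁻⁴/5.59×10⁻⁴ = 0.2916.
After j more steps, r_{5+j} ≈ 1.63×10⁻⁴·ρ^j; need ρ^j ≤ 4.2e-10/1.63×10⁻⁴ = 2.57669e-06.
j ≥ ln(2.57669e-06)/ln(0.2916) = -12.8690/-1.23237 = 10.442.
So 11 more iterations are needed.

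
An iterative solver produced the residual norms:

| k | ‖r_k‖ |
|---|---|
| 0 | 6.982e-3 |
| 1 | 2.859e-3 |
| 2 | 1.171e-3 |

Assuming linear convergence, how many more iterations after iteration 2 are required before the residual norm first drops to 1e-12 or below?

Rate ρ ≈ ‖r_2‖/‖r_1‖ = 1.171e-3/2.859e-3 = 0.4096.
After j more steps, ‖r_{2+j}‖ ≈ 1.171e-3·ρ^j; need ρ^j ≤ 1e-12/1.171e-3 = 8.53971e-10.
j ≥ ln(8.53971e-10)/ln(0.4096) = -20.8811/-0.89257 = 23.394.
So 24 more iterations are needed.

24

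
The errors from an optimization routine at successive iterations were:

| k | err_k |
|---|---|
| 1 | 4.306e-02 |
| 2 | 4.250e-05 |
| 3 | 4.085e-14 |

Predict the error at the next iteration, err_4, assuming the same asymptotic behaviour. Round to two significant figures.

First estimate the order: p ≈ ln(err_3/err_2) / ln(err_2/err_1) = ln(4.085e-14/4.250e-05)/ln(4.250e-05/4.306e-02) = ln(9.61176e-10)/ln(0.000986995) ≈ 3.0000.
Then err_4 ≈ err_3·(err_3/err_2)^p = 4.085e-14·(9.61176e-10)^3.0000 = 4.085e-14·8.87991e-28 ≈ 3.627e-41.

3.6e-41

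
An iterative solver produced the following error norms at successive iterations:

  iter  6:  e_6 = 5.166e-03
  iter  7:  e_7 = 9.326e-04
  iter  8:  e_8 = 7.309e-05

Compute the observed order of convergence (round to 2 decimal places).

1.49

p ≈ ln(e_8/e_7) / ln(e_7/e_6)
  = ln(7.309e-05/9.326e-04) / ln(9.326e-04/5.166e-03)
  = ln(0.0783723) / ln(0.180527)
  = -2.54628 / -1.71187 ≈ 1.48743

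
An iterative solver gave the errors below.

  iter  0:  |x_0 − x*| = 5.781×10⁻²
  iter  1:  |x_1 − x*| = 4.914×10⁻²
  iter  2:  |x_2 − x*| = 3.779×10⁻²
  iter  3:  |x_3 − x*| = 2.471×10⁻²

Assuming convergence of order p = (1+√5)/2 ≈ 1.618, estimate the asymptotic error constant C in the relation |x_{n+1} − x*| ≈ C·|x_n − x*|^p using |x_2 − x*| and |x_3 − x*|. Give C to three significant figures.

4.95

C ≈ |x_3 − x*| / |x_2 − x*|^1.618
  = 2.471×10⁻² / (3.779×10⁻²)^1.618
  = 2.471×10⁻² / 0.00499109 ≈ 4.9508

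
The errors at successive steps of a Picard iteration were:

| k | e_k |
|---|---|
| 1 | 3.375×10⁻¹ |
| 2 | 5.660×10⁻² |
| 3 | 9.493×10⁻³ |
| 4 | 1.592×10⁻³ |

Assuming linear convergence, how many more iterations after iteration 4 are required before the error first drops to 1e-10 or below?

Rate ρ ≈ e_4/e_3 = 1.592×10⁻³/9.493×10⁻³ = 0.1677.
After j more steps, e_{4+j} ≈ 1.592×10⁻³·ρ^j; need ρ^j ≤ 1e-10/1.592×10⁻³ = 6.28141e-08.
j ≥ ln(6.28141e-08)/ln(0.1677) = -16.5831/-1.78558 = 9.287.
So 10 more iterations are needed.

10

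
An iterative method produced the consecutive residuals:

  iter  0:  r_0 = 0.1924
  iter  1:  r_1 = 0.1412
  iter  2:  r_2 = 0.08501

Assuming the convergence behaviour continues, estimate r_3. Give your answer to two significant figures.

First estimate the order: p ≈ ln(r_2/r_1) / ln(r_1/r_0) = ln(0.08501/0.1412)/ln(0.1412/0.1924) = ln(0.602054)/ln(0.733888) ≈ 1.6400.
Then r_3 ≈ r_2·(r_2/r_1)^p = 0.08501·(0.602054)^1.6400 = 0.08501·0.435113 ≈ 0.03699.

3.7e-2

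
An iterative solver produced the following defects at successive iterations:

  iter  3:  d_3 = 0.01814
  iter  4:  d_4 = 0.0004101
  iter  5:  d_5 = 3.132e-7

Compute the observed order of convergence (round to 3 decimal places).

p ≈ ln(d_5/d_4) / ln(d_4/d_3)
  = ln(3.132e-7/0.0004101) / ln(0.0004101/0.01814)
  = ln(0.000763716) / ln(0.0226075)
  = -7.177315 / -3.789474 ≈ 1.894014

1.894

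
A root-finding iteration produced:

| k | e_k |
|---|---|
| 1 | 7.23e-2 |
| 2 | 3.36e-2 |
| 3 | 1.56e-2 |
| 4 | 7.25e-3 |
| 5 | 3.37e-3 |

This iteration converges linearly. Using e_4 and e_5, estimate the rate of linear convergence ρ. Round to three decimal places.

ρ ≈ e_5/e_4 = 3.37e-3/7.25e-3 = 0.46483

0.465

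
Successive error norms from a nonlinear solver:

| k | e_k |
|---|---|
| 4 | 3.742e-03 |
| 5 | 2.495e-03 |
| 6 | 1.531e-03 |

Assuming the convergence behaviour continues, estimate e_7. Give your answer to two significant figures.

8.5e-4

First estimate the order: p ≈ ln(e_6/e_5) / ln(e_5/e_4) = ln(1.531e-03/2.495e-03)/ln(2.495e-03/3.742e-03) = ln(0.613627)/ln(0.666756) ≈ 1.2049.
Then e_7 ≈ e_6·(e_6/e_5)^p = 1.531e-03·(0.613627)^1.2049 = 1.531e-03·0.555196 ≈ 0.00085.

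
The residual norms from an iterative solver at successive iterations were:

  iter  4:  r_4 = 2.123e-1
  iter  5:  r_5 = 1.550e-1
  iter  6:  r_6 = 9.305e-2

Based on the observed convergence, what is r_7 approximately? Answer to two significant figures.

First estimate the order: p ≈ ln(r_6/r_5) / ln(r_5/r_4) = ln(9.305e-2/1.550e-1)/ln(1.550e-1/2.123e-1) = ln(0.600323)/ln(0.730099) ≈ 1.6221.
Then r_7 ≈ r_6·(r_6/r_5)^p = 9.305e-2·(0.600323)^1.6221 = 9.305e-2·0.437037 ≈ 0.04067.

4.1e-2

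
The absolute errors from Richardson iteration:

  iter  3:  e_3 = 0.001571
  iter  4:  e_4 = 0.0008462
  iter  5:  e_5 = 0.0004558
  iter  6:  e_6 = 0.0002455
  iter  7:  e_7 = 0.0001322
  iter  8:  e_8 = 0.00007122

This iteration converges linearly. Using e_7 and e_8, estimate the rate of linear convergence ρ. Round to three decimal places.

0.539

ρ ≈ e_8/e_7 = 0.00007122/0.0001322 = 0.53873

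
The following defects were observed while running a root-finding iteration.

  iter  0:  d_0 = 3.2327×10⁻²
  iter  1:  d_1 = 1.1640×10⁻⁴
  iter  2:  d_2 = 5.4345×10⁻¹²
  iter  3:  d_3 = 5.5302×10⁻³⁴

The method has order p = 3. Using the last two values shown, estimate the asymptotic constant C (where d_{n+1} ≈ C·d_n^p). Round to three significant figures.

C ≈ d_3 / d_2^3
  = 5.5302×10⁻³⁴ / (5.4345×10⁻¹²)^3
  = 5.5302×10⁻³⁴ / 1.60501e-34 ≈ 3.4456

3.45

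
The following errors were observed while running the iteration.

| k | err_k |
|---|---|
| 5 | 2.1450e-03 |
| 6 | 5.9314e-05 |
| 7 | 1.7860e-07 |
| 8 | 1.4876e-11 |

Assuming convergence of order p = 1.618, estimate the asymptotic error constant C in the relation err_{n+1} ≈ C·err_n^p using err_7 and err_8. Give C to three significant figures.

1.23

C ≈ err_8 / err_7^1.618
  = 1.4876e-11 / (1.7860e-07)^1.618
  = 1.4876e-11 / 1.20655e-11 ≈ 1.2329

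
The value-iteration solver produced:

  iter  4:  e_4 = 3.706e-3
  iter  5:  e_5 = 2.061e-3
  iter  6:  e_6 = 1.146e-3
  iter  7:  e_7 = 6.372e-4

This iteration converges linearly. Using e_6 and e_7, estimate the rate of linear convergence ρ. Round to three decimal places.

ρ ≈ e_7/e_6 = 6.372e-4/1.146e-3 = 0.55602

0.556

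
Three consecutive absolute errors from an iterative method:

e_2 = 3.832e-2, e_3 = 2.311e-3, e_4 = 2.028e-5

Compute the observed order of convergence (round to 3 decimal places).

1.686

p ≈ ln(e_4/e_3) / ln(e_3/e_2)
  = ln(2.028e-5/2.311e-3) / ln(2.311e-3/3.832e-2)
  = ln(0.00877542) / ln(0.0603079)
  = -4.735801 / -2.808292 ≈ 1.686363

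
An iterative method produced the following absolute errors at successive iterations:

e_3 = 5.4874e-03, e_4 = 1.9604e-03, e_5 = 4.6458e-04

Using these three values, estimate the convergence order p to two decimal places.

1.40

p ≈ ln(e_5/e_4) / ln(e_4/e_3)
  = ln(4.6458e-04/1.9604e-03) / ln(1.9604e-03/5.4874e-03)
  = ln(0.236982) / ln(0.357255)
  = -1.43977 / -1.02931 ≈ 1.39877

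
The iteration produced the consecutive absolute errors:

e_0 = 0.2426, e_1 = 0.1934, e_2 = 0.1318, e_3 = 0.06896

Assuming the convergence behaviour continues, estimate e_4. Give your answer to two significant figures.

First estimate the order: p ≈ ln(e_3/e_2) / ln(e_2/e_1) = ln(0.06896/0.1318)/ln(0.1318/0.1934) = ln(0.523217)/ln(0.681489) ≈ 1.6892.
Then e_4 ≈ e_3·(e_3/e_2)^p = 0.06896·(0.523217)^1.6892 = 0.06896·0.334809 ≈ 0.02309.

2.3e-2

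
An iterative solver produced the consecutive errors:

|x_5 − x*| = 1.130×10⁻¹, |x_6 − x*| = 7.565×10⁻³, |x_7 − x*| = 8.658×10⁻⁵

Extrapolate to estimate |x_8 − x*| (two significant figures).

First estimate the order: p ≈ ln(|x_7 − x*|/|x_6 − x*|) / ln(|x_6 − x*|/|x_5 − x*|) = ln(8.658×10⁻⁵/7.565×10⁻³)/ln(7.565×10⁻³/1.130×10⁻¹) = ln(0.0114448)/ln(0.0669469) ≈ 1.6533.
Then |x_8 − x*| ≈ |x_7 − x*|·(|x_7 − x*|/|x_6 − x*|)^p = 8.658×10⁻⁵·(0.0114448)^1.6533 = 8.658×10⁻⁵·0.000617017 ≈ 5.342e-08.

5.3e-8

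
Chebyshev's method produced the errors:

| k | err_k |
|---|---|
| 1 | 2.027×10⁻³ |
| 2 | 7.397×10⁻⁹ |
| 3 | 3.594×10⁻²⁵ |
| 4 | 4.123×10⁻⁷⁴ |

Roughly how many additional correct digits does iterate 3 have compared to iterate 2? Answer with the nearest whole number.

Digits gained ≈ log₁₀(err_2/err_3) = log₁₀(7.397×10⁻⁹/3.594×10⁻²⁵) = log₁₀(2.05815e+16) ≈ 16.313.

16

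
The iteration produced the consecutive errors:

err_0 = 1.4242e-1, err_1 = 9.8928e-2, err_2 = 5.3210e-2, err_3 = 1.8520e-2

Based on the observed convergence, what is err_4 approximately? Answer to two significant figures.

First estimate the order: p ≈ ln(err_3/err_2) / ln(err_2/err_1) = ln(1.8520e-2/5.3210e-2)/ln(5.3210e-2/9.8928e-2) = ln(0.348055)/ln(0.537866) ≈ 1.7018.
Then err_4 ≈ err_3·(err_3/err_2)^p = 1.8520e-2·(0.348055)^1.7018 = 1.8520e-2·0.16595 ≈ 0.003073.

3.1e-3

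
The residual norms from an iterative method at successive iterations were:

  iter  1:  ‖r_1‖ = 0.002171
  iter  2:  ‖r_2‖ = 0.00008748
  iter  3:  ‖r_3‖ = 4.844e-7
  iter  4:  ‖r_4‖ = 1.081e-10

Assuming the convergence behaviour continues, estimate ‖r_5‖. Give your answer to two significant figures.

1.3e-16

First estimate the order: p ≈ ln(‖r_4‖/‖r_3‖) / ln(‖r_3‖/‖r_2‖) = ln(1.081e-10/4.844e-7)/ln(4.844e-7/0.00008748) = ln(0.000223163)/ln(0.00553727) ≈ 1.6180.
Then ‖r_5‖ ≈ ‖r_4‖·(‖r_4‖/‖r_3‖)^p = 1.081e-10·(0.000223163)^1.6180 = 1.081e-10·1.23615e-06 ≈ 1.336e-16.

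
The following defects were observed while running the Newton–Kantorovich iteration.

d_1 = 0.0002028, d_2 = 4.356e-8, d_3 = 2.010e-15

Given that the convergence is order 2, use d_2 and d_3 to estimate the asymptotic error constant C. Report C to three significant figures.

1.06

C ≈ d_3 / d_2^2
  = 2.010e-15 / (4.356e-8)^2
  = 2.010e-15 / 1.89747e-15 ≈ 1.0593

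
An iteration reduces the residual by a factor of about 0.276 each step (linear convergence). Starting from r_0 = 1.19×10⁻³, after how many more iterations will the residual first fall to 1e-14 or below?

20

After k steps, r_k ≈ 1.19×10⁻³·0.276^k.
Need 0.276^k ≤ 1e-14/1.19×10⁻³ = 8.40336e-12.
k ≥ ln(8.40336e-12)/ln(0.276) = -25.5024/-1.28735 = 19.810.
Smallest integer k = 20.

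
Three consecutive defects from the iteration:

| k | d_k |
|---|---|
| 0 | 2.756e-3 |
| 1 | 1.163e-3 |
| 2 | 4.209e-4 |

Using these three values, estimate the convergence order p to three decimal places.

1.178

p ≈ ln(d_2/d_1) / ln(d_1/d_0)
  = ln(4.209e-4/1.163e-3) / ln(1.163e-3/2.756e-3)
  = ln(0.361909) / ln(0.421988)
  = -1.016362 / -0.862778 ≈ 1.178011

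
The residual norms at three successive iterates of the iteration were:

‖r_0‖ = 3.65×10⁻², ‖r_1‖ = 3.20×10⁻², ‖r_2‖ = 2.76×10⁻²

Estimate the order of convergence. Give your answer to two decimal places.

1.12

p ≈ ln(‖r_2‖/‖r_1‖) / ln(‖r_1‖/‖r_0‖)
  = ln(2.76×10⁻²/3.20×10⁻²) / ln(3.20×10⁻²/3.65×10⁻²)
  = ln(0.8625) / ln(0.876712)
  = -0.14792 / -0.13158 ≈ 1.12418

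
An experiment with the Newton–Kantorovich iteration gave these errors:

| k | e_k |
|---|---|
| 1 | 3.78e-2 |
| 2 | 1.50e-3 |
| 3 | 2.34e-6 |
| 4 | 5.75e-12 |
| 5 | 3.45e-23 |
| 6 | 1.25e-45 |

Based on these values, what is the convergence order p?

Consecutive ratios: e_6/e_5 = 1.25e-45/3.45e-23 = 3.62319e-23, e_5/e_4 = 3.45e-23/5.75e-12 = 6e-12.
p ≈ ln(3.62319e-23)/ln(6e-12) = -51.6721/-25.8393 ≈ 2.00.
So the convergence is quadratic (order 2).

2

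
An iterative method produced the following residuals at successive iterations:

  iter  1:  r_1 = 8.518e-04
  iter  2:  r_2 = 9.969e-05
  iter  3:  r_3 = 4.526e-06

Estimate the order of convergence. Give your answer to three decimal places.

1.441

p ≈ ln(r_3/r_2) / ln(r_2/r_1)
  = ln(4.526e-06/9.969e-05) / ln(9.969e-05/8.518e-04)
  = ln(0.0454007) / ln(0.117035)
  = -3.092228 / -2.145282 ≈ 1.441409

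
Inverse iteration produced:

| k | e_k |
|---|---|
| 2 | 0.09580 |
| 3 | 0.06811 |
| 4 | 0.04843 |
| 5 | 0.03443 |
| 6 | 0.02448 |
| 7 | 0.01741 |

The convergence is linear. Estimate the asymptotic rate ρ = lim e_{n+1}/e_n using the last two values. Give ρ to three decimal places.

ρ ≈ e_7/e_6 = 0.01741/0.02448 = 0.71119

0.711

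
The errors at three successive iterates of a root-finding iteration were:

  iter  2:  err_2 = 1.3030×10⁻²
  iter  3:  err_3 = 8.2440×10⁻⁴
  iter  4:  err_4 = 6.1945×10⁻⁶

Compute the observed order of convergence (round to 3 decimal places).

p ≈ ln(err_4/err_3) / ln(err_3/err_2)
  = ln(6.1945×10⁻⁶/8.2440×10⁻⁴) / ln(8.2440×10⁻⁴/1.3030×10⁻²)
  = ln(0.00751395) / ln(0.0632694)
  = -4.890994 / -2.760353 ≈ 1.771873

1.772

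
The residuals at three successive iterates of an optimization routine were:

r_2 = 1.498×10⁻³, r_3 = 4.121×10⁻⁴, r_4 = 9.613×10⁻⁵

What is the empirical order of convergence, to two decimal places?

p ≈ ln(r_4/r_3) / ln(r_3/r_2)
  = ln(9.613×10⁻⁵/4.121×10⁻⁴) / ln(4.121×10⁻⁴/1.498×10⁻³)
  = ln(0.233269) / ln(0.2751)
  = -1.45556 / -1.29062 ≈ 1.12780

1.13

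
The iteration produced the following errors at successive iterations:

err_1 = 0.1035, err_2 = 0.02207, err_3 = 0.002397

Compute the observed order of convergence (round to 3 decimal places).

p ≈ ln(err_3/err_2) / ln(err_2/err_1)
  = ln(0.002397/0.02207) / ln(0.02207/0.1035)
  = ln(0.108609) / ln(0.213237)
  = -2.220001 / -1.545351 ≈ 1.436567

1.437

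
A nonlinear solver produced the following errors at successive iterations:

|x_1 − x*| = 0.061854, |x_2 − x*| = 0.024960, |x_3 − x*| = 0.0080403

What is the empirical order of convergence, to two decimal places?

p ≈ ln(|x_3 − x*|/|x_2 − x*|) / ln(|x_2 − x*|/|x_1 − x*|)
  = ln(0.0080403/0.024960) / ln(0.024960/0.061854)
  = ln(0.322127) / ln(0.403531)
  = -1.13281 / -0.90750 ≈ 1.24828

1.25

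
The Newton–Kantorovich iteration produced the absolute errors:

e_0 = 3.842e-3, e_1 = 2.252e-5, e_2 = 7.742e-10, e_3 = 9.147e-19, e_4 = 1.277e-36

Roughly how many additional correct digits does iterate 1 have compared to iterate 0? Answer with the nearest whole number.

2

Digits gained ≈ log₁₀(e_0/e_1) = log₁₀(3.842e-3/2.252e-5) = log₁₀(170.604) ≈ 2.232.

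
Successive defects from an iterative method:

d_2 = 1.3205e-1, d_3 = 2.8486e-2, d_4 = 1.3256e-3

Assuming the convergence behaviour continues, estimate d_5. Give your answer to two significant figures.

First estimate the order: p ≈ ln(d_4/d_3) / ln(d_3/d_2) = ln(1.3256e-3/2.8486e-2)/ln(2.8486e-2/1.3205e-1) = ln(0.0465351)/ln(0.215721) ≈ 2.0000.
Then d_5 ≈ d_4·(d_4/d_3)^p = 1.3256e-3·(0.0465351)^2.0000 = 1.3256e-3·0.00216552 ≈ 2.871e-06.

2.9e-6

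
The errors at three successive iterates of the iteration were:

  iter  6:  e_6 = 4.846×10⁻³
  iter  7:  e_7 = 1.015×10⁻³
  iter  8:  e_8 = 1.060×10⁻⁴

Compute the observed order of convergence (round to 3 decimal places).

1.445

p ≈ ln(e_8/e_7) / ln(e_7/e_6)
  = ln(1.060×10⁻⁴/1.015×10⁻³) / ln(1.015×10⁻³/4.846×10⁻³)
  = ln(0.104433) / ln(0.209451)
  = -2.259210 / -1.563265 ≈ 1.445187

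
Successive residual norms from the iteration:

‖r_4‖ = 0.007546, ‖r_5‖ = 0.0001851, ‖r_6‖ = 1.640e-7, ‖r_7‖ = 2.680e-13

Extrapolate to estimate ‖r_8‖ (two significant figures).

2.9e-24

First estimate the order: p ≈ ln(‖r_7‖/‖r_6‖) / ln(‖r_6‖/‖r_5‖) = ln(2.680e-13/1.640e-7)/ln(1.640e-7/0.0001851) = ln(1.63415e-06)/ln(0.000886008) ≈ 1.8957.
Then ‖r_8‖ ≈ ‖r_7‖·(‖r_7‖/‖r_6‖)^p = 2.680e-13·(1.63415e-06)^1.8957 = 2.680e-13·1.07186e-11 ≈ 2.873e-24.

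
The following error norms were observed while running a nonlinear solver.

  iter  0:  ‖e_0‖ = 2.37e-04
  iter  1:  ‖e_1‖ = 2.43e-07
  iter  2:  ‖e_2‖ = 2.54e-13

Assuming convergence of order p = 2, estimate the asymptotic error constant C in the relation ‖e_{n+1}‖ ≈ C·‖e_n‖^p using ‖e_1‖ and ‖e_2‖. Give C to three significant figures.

4.30

C ≈ ‖e_2‖ / ‖e_1‖^2
  = 2.54e-13 / (2.43e-07)^2
  = 2.54e-13 / 5.9049e-14 ≈ 4.3015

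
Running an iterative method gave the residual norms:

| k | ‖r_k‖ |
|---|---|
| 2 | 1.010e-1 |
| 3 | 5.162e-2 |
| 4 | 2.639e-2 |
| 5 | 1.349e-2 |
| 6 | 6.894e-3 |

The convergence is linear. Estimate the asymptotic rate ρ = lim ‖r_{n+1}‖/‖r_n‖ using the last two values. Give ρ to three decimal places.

ρ ≈ ‖r_6‖/‖r_5‖ = 6.894e-3/1.349e-2 = 0.51105

0.511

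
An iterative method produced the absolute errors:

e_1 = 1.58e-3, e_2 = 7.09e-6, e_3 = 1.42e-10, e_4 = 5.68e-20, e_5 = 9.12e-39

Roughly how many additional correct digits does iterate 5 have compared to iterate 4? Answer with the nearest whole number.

Digits gained ≈ log₁₀(e_4/e_5) = log₁₀(5.68e-20/9.12e-39) = log₁₀(6.22807e+18) ≈ 18.794.

19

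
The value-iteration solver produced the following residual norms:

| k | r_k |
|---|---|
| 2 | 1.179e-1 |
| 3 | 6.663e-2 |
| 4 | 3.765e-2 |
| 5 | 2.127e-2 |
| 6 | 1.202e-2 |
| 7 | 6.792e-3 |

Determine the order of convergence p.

Consecutive ratios: r_7/r_6 = 6.792e-3/1.202e-2 = 0.565058, r_6/r_5 = 1.202e-2/2.127e-2 = 0.565115.
p ≈ ln(0.565058)/ln(0.565115) = -0.5708/-0.5707 ≈ 1.00.
So the convergence is linear (order 1).

1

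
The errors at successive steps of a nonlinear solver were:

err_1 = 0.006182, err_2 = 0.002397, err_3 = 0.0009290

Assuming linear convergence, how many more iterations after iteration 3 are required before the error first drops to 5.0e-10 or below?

Rate ρ ≈ err_3/err_2 = 0.0009290/0.002397 = 0.3876.
After j more steps, err_{3+j} ≈ 0.0009290·ρ^j; need ρ^j ≤ 5.0e-10/0.0009290 = 5.38213e-07.
j ≥ ln(5.38213e-07)/ln(0.3876) = -14.4350/-0.94778 = 15.230.
So 16 more iterations are needed.

16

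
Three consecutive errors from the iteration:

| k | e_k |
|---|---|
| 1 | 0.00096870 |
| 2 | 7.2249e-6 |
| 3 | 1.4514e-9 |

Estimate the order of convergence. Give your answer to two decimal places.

1.74

p ≈ ln(e_3/e_2) / ln(e_2/e_1)
  = ln(1.4514e-9/7.2249e-6) / ln(7.2249e-6/0.00096870)
  = ln(0.000200889) / ln(0.00745835)
  = -8.51276 / -4.89842 ≈ 1.73786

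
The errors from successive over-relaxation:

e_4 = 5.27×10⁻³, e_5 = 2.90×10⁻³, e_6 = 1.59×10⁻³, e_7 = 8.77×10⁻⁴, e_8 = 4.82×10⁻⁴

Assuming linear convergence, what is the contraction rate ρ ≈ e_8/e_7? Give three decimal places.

0.550

ρ ≈ e_8/e_7 = 4.82×10⁻⁴/8.77×10⁻⁴ = 0.54960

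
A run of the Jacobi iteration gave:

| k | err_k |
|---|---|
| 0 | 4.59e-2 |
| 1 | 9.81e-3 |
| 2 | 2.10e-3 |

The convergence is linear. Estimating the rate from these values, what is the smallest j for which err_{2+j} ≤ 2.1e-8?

8

Rate ρ ≈ err_2/err_1 = 2.10e-3/9.81e-3 = 0.2141.
After j more steps, err_{2+j} ≈ 2.10e-3·ρ^j; need ρ^j ≤ 2.1e-8/2.10e-3 = 1e-05.
j ≥ ln(1e-05)/ln(0.2141) = -11.5129/-1.54131 = 7.470.
So 8 more iterations are needed.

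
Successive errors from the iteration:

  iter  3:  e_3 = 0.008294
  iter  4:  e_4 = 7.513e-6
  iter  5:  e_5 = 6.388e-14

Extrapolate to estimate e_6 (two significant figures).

First estimate the order: p ≈ ln(e_5/e_4) / ln(e_4/e_3) = ln(6.388e-14/7.513e-6)/ln(7.513e-6/0.008294) = ln(8.5026e-09)/ln(0.000905836) ≈ 2.6522.
Then e_6 ≈ e_5·(e_5/e_4)^p = 6.388e-14·(8.5026e-09)^2.6522 = 6.388e-14·3.94055e-22 ≈ 2.517e-35.

2.5e-35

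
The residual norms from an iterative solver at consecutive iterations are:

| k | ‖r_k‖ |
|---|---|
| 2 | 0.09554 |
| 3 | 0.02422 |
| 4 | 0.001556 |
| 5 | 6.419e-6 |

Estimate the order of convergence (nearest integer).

2

Consecutive ratios: ‖r_5‖/‖r_4‖ = 6.419e-6/0.001556 = 0.00412532, ‖r_4‖/‖r_3‖ = 0.001556/0.02422 = 0.0642444.
p ≈ ln(0.00412532)/ln(0.0642444) = -5.4906/-2.7451 ≈ 2.00.
So the convergence is quadratic (order 2).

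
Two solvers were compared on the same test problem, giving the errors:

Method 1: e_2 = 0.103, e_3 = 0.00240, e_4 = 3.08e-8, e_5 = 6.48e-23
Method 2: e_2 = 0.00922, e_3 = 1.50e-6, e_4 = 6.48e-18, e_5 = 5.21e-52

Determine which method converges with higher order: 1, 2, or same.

same

Method 1: p ≈ ln(6.48e-23/3.08e-8)/ln(3.08e-8/0.00240) ≈ 3.00.
Method 2: p ≈ ln(5.21e-52/6.48e-18)/ln(6.48e-18/1.50e-6) ≈ 3.00.
Both orders ≈ 3.0 — effectively the same.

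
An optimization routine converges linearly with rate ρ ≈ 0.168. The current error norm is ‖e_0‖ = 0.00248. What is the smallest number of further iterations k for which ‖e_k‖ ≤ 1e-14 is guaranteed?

15

After k steps, ‖e_k‖ ≈ 0.00248·0.168^k.
Need 0.168^k ≤ 1e-14/0.00248 = 4.03226e-12.
k ≥ ln(4.03226e-12)/ln(0.168) = -26.2367/-1.78379 = 14.708.
Smallest integer k = 15.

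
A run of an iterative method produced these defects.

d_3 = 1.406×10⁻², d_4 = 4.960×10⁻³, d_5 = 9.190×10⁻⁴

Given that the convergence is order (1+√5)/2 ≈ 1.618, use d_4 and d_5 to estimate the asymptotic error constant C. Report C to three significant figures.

C ≈ d_5 / d_4^1.618
  = 9.190×10⁻⁴ / (4.960×10⁻³)^1.618
  = 9.190×10⁻⁴ / 0.000186762 ≈ 4.9207

4.92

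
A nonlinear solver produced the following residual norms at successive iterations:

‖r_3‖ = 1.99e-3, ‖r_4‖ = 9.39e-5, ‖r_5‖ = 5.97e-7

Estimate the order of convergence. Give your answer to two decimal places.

1.66

p ≈ ln(‖r_5‖/‖r_4‖) / ln(‖r_4‖/‖r_3‖)
  = ln(5.97e-7/9.39e-5) / ln(9.39e-5/1.99e-3)
  = ln(0.00635783) / ln(0.0471859)
  = -5.05807 / -3.05366 ≈ 1.65640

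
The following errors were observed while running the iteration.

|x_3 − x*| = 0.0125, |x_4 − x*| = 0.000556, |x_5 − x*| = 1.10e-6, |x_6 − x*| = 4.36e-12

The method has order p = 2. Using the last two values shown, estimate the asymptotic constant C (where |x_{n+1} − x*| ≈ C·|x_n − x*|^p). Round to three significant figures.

C ≈ |x_6 − x*| / |x_5 − x*|^2
  = 4.36e-12 / (1.10e-6)^2
  = 4.36e-12 / 1.21e-12 ≈ 3.6033

3.60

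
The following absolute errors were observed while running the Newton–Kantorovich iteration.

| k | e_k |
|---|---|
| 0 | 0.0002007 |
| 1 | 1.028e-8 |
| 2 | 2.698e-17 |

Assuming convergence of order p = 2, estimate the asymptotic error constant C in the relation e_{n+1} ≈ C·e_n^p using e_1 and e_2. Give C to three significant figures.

0.255

C ≈ e_2 / e_1^2
  = 2.698e-17 / (1.028e-8)^2
  = 2.698e-17 / 1.05678e-16 ≈ 0.2553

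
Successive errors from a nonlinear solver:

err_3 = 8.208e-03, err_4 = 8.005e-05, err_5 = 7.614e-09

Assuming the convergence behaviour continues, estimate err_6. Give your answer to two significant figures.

6.9e-17

First estimate the order: p ≈ ln(err_5/err_4) / ln(err_4/err_3) = ln(7.614e-09/8.005e-05)/ln(8.005e-05/8.208e-03) = ln(9.51156e-05)/ln(0.00975268) ≈ 2.0000.
Then err_6 ≈ err_5·(err_5/err_4)^p = 7.614e-09·(9.51156e-05)^2.0000 = 7.614e-09·9.04698e-09 ≈ 6.888e-17.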